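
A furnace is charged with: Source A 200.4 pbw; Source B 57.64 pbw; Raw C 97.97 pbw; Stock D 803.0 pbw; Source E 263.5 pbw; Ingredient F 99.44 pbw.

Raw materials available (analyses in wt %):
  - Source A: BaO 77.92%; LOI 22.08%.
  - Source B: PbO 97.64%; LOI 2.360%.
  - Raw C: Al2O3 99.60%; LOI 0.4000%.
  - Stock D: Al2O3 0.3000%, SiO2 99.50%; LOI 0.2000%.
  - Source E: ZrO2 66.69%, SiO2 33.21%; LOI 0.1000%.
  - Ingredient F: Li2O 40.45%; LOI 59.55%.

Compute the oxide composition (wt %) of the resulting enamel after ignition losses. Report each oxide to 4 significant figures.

Glass mass = 1415 pbw (batch 1522 − LOI 107.1).
Composition: Al2O3 7.067%, PbO 3.978%, Li2O 2.843%, ZrO2 12.42%, BaO 11.04%, SiO2 62.66%

Mid-chain values are displayed (rounded to 4 significant digits) in the printout; the working math runs at exact precision at each step; each reported number carries a single rounding; the derived quantities, which include glass mass, yield, six oxide percentages, LOI, totals, are recomputed in exact precision, as quoted within either problem or answer, from the weighed amounts for 1415 pbw of glass.
Per-oxide mass from batch:
  Al2O3: 97.97·0.9960 + 803.0·0.003000 = 99.99 pbw
  PbO: 57.64·0.9764 = 56.28 pbw
  Li2O: 99.44·0.4045 = 40.22 pbw
  ZrO2: 263.5·0.6669 = 175.7 pbw
  BaO: 200.4·0.7792 = 156.2 pbw
  SiO2: 803.0·0.9950 + 263.5·0.3321 = 886.5 pbw
LOI: 200.4·0.2208 + 57.64·0.02360 + 97.97·0.004000 + 803.0·0.002000 + 263.5·0.001000 + 99.44·0.5955 = 107.1 pbw
Glass = total batch minus LOI = 1522 − 107.1 = 1415 pbw (matching Σ of the oxides)
percent share: oxide ÷ glass, ×100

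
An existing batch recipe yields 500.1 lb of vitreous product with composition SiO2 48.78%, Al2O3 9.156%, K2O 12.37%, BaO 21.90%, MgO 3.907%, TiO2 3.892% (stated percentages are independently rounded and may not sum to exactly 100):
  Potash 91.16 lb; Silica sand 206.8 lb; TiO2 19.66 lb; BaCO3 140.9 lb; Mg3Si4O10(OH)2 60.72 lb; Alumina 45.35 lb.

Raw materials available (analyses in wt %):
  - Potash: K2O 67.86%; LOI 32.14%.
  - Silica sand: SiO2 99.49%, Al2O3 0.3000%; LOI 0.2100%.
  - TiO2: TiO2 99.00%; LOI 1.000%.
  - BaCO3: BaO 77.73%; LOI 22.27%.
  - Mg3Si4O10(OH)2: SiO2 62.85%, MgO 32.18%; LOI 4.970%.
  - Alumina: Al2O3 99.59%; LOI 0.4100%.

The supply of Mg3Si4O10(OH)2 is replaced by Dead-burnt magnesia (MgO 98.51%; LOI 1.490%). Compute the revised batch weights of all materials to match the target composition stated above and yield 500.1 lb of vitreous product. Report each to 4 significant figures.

Revised batch per 500.1 lb vitreous product:
  Potash: 91.16 lb
  Silica sand: 245.2 lb
  TiO2: 19.66 lb
  BaCO3: 140.9 lb
  Dead-burnt magnesia: 19.83 lb
  Alumina: 45.24 lb
Total batch = 562.0 lb; LOI loss = 61.87 lb

Intermediates are printed rounded to four significant figures in the working. The whole derivation holds full precision at each step — every reported number takes exactly one rounding; all derived quantities, which include ignition loss, yield, totals, six oxide percentages, glass mass, are computed at full float precision, exactly as printed in either problem or answer, using the weight values per 500.1 lb of glass.
Oxide-by-oxide targets in 500.1 lb vitreous product:
  SiO2: 48.78% × 500.1 = 243.9 lb
  Al2O3: 9.156% × 500.1 = 45.79 lb
  K2O: 12.37% × 500.1 = 61.86 lb
  BaO: 21.90% × 500.1 = 109.5 lb
  MgO: 3.907% × 500.1 = 19.54 lb
  TiO2: 3.892% × 500.1 = 19.46 lb
Oxide-by-oxide audit working from each reported weight, at the basis given (sum by sum, the targets are met once rounding is allowed for):
  SiO2: 245.2·0.9949 = 243.9 lb (target 243.9 lb)
  Al2O3: 245.2·0.003000 + 45.24·0.9959 = 45.79 lb (target 45.79 lb)
  K2O: 91.16·0.6786 = 61.86 lb (target 61.86 lb)
  BaO: 140.9·0.7773 = 109.5 lb (target 109.5 lb)
  MgO: 19.83·0.9851 = 19.53 lb (target 19.54 lb)
  TiO2: 19.66·0.9900 = 19.46 lb (target 19.46 lb)
The glass-mass cross-check: net batch after ignition = 500.1 lb (summing oxide targets gives 500.1 lb; with the basis standing at 500.1 lb — rounding explains the deltas).
Batch grand total — Σ batch = 562.0 lb; ignition loss, Σ(batch × LOI) = 61.87 lb; the yield ratio, glass ÷ batch: 88.99%.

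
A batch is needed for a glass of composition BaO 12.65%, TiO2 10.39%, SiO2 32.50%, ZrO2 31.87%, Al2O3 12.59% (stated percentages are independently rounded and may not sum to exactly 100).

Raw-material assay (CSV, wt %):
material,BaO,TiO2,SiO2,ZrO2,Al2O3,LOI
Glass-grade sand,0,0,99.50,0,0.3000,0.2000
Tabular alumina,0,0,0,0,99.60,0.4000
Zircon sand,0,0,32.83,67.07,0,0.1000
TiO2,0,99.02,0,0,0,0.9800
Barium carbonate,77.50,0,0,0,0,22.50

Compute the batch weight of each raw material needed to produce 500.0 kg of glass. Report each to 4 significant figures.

Batch per 500.0 kg glass:
  Glass-grade sand: 84.92 kg
  Tabular alumina: 62.95 kg
  Zircon sand: 237.6 kg
  TiO2: 52.46 kg
  Barium carbonate: 81.61 kg
Total batch = 519.5 kg; LOI loss = 19.54 kg; yield = 96.24%

Working values are shown, rounded to four significant digits, across the worked steps. The working math carries exact precision all the way through — every reported value is rounded a single time; all derived quantities, including glass mass, five oxide percentages, ignition loss, yield, totals, are carried from the batch weights at 500.0 kg of glass in full float precision as they appear in either problem or answer.
Oxide-by-oxide targets in 500.0 kg glass:
  BaO: 12.65% × 500.0 = 63.25 kg
  TiO2: 10.39% × 500.0 = 51.95 kg
  SiO2: 32.50% × 500.0 = 162.5 kg
  ZrO2: 31.87% × 500.0 = 159.4 kg
  Al2O3: 12.59% × 500.0 = 62.95 kg
Mass-balance tally per oxide working from each reported weight, under the basis named above (sum by sum, the targets are met within answer rounding):
  BaO: 81.61·0.7750 = 63.25 kg (target 63.25 kg)
  TiO2: 52.46·0.9902 = 51.95 kg (target 51.95 kg)
  SiO2: 84.92·0.9950 + 237.6·0.3283 = 162.5 kg (target 162.5 kg)
  ZrO2: 237.6·0.6707 = 159.4 kg (target 159.4 kg)
  Al2O3: 84.92·0.003000 + 62.95·0.9960 = 62.95 kg (target 62.95 kg)
Glass-mass closure: the batch minus its LOI: 500.0 kg (per-oxide target masses sum to 500.0 kg; versus the stated basis of 500.0 kg — a pure rounding effect).
Total batch = Σ batch = 519.5 kg; ignition loss, Σ(batch × LOI) = 19.54 kg; glass ÷ batch gives a yield of 96.24%.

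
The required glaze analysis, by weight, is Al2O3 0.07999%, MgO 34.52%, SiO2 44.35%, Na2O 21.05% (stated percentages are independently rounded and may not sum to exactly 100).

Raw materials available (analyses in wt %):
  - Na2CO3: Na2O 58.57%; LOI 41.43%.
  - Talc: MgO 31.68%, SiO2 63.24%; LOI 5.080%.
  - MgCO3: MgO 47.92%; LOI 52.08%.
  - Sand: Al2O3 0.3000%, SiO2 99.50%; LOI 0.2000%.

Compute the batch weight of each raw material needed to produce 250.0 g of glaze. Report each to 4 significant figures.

Batch per 250.0 g glaze:
  Na2CO3: 89.85 g
  Talc: 70.45 g
  MgCO3: 133.5 g
  Sand: 66.66 g
Total batch = 360.5 g; LOI loss = 110.5 g; yield = 69.35%

The whole derivation holds full float precision at all times. Mid-chain values appear rounded to four significant digits between the steps. Exactly one rounding lands on each reported value — derived quantities are computed from the batch weights at 250.0 g of glass at exact precision (the yield, the four compositions, totals, ignition loss, net glass mass), as they appear in question or answer.
Target oxide masses per 250.0 g glaze:
  Al2O3: 0.07999% × 250.0 = 0.2000 g
  MgO: 34.52% × 250.0 = 86.30 g
  SiO2: 44.35% × 250.0 = 110.9 g
  Na2O: 21.05% × 250.0 = 52.62 g
Checking each oxide sum applying the batch weights above, against the basis in use (oxide sums agree with the targets given rounding of the digits):
  Al2O3: 66.66·0.003000 = 0.2000 g (target 0.2000 g)
  MgO: 70.45·0.3168 + 133.5·0.4792 = 86.29 g (target 86.30 g)
  SiO2: 70.45·0.6324 + 66.66·0.9950 = 110.9 g (target 110.9 g)
  Na2O: 89.85·0.5857 = 52.63 g (target 52.62 g)
Glass-mass closure: net batch after ignition = 250.0 g (oxide target masses add up to 250.0 g; the stated basis being 250.0 g — a pure rounding effect).
Whole-batch sum: Σ batch = 360.5 g; the LOI term Σ batch·LOI equals 110.5 g; yield: glass divided by total = 69.35%.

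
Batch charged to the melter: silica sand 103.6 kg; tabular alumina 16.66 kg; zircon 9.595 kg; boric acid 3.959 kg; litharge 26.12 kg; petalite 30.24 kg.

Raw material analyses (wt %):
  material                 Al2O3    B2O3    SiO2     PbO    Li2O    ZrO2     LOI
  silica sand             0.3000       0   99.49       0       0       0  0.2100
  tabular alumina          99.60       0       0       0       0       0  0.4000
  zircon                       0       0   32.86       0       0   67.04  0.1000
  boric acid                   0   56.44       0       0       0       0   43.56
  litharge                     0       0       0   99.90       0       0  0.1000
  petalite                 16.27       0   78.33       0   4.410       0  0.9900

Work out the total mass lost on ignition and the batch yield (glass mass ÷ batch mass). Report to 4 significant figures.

All internal work keeps full precision at all times. Mid-chain values are printed rounded to 4 significant figures when written out — a single rounding yields each reported result; the derived quantities, which include six oxide percentages, ignition loss, glass mass, the totals, the yield, are recomputed in full precision, as given in the question or the answer, from the batch weights at 187.8 kg of glass.
Material-by-material LOI:
  silica sand: 103.6 × 0.002100 = 0.2176 kg
  tabular alumina: 16.66 × 0.004000 = 0.06664 kg
  zircon: 9.595 × 0.001000 = 0.009595 kg
  boric acid: 3.959 × 0.4356 = 1.725 kg
  litharge: 26.12 × 0.001000 = 0.02612 kg
  petalite: 30.24 × 0.009900 = 0.2994 kg
Total LOI = 2.344 kg
Glass = batch − LOI = 190.2 − 2.344 = 187.8 kg

LOI loss = 2.344 kg; glass = 187.8 kg; yield = 98.77%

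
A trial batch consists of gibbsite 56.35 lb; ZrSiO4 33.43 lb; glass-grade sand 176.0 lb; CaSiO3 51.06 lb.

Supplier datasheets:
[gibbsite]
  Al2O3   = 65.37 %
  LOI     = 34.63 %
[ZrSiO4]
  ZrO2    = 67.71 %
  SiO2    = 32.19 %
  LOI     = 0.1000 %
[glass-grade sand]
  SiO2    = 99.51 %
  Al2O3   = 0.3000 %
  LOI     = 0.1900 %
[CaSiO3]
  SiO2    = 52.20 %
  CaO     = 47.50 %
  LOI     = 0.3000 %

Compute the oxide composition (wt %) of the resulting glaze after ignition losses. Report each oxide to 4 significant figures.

Glass mass = 296.8 lb (batch 316.8 − LOI 20.04).
Composition: ZrO2 7.626%, SiO2 71.61%, CaO 8.172%, Al2O3 12.59%

In-progress results are displayed with 4-significant-digit rounding between the steps — each numeric step keeps full precision at every stage — each reported figure takes just one rounding; the derived quantities are computed from the weighed amounts for 296.8 lb of glass in exact precision (yield, the four compositions, ignition loss, the totals, net glass mass), as they appear in the problem or answer text.
What the batch supplies per oxide:
  ZrO2: 33.43·0.6771 = 22.64 lb
  SiO2: 33.43·0.3219 + 176.0·0.9951 + 51.06·0.5220 = 212.6 lb
  CaO: 51.06·0.4750 = 24.25 lb
  Al2O3: 56.35·0.6537 + 176.0·0.003000 = 37.36 lb
LOI: 56.35·0.3463 + 33.43·0.001000 + 176.0·0.001900 + 51.06·0.003000 = 20.04 lb
The glass mass, total less LOI, = 316.8 − 20.04 = 296.8 lb (equal to the oxide-mass sum)
each wt % is 100 × oxide ÷ glass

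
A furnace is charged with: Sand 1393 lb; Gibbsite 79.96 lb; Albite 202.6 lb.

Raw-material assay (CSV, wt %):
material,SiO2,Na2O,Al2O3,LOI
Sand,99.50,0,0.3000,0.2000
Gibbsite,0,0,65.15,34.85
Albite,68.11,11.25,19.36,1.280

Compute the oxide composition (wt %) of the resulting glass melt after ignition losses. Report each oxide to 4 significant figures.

Values along the way are printed, with 4-significant-figure rounding, in the working — all arithmetic keeps exact precision at each step — every reported value is rounded exactly once — derived quantities are computed at full float precision (three oxide percentages, LOI, the yield, totals, glass mass) from the weighed amounts per 1642 lb of glass, exactly as printed in the problem or the answer.
Per-oxide mass from batch:
  SiO2: 1393·0.9950 + 202.6·0.6811 = 1524 lb
  Na2O: 202.6·0.1125 = 22.79 lb
  Al2O3: 1393·0.003000 + 79.96·0.6515 + 202.6·0.1936 = 95.50 lb
LOI: 1393·0.002000 + 79.96·0.3485 + 202.6·0.01280 = 33.25 lb
The glass mass, total less LOI, = 1676 − 33.25 = 1642 lb (the oxide masses sum to this)
each wt % is 100 × oxide ÷ glass

Glass mass = 1642 lb (batch 1676 − LOI 33.25).
Composition: SiO2 92.80%, Na2O 1.388%, Al2O3 5.815%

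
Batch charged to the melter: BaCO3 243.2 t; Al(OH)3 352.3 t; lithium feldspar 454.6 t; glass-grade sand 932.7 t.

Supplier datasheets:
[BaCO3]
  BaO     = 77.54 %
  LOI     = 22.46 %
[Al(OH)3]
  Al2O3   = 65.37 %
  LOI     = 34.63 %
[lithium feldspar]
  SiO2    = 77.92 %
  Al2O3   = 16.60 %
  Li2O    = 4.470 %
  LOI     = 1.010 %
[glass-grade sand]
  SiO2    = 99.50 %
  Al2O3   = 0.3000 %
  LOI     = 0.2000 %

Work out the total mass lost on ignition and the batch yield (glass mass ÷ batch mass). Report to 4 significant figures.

LOI loss = 183.1 t; glass = 1800 t; yield = 90.77%

Mid-chain values are shown rounded to four significant figures at each printed step; every computation keeps exact precision through the solve; each reported value includes exactly one rounding; derived quantities are rebuilt from the weighed amounts at 1800 t of glass in full precision (four oxide percentages, LOI, totals, glass mass, yield) as set out in question or answer.
Per-material ignition loss:
  BaCO3: 243.2 × 0.2246 = 54.62 t
  Al(OH)3: 352.3 × 0.3463 = 122.0 t
  lithium feldspar: 454.6 × 0.01010 = 4.591 t
  glass-grade sand: 932.7 × 0.002000 = 1.865 t
Total LOI = 183.1 t
Glass = batch − LOI = 1983 − 183.1 = 1800 t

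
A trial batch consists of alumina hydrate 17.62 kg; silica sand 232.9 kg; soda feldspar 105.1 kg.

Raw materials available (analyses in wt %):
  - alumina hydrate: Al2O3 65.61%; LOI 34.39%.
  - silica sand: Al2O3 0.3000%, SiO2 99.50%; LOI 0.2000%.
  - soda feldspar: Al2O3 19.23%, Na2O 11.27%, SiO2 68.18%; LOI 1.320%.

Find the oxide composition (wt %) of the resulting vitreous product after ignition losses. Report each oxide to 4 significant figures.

Rounding to four significant digits extends to each working value as printed; all internal work maintains exact precision end to end — every reported number is rounded once only — derived quantities (totals, the three compositions, LOI, the yield, glass mass) are recomputed using the weight values on 347.7 kg of glass at full precision, exactly as shown in question or answer.
What the batch supplies per oxide:
  Al2O3: 17.62·0.6561 + 232.9·0.003000 + 105.1·0.1923 = 32.47 kg
  Na2O: 105.1·0.1127 = 11.84 kg
  SiO2: 232.9·0.9950 + 105.1·0.6818 = 303.4 kg
LOI: 17.62·0.3439 + 232.9·0.002000 + 105.1·0.01320 = 7.913 kg
Resulting glass, batch − LOI: 355.6 − 7.913 = 347.7 kg (consistent with Σ oxide mass)
each wt % is 100 × oxide ÷ glass

Glass mass = 347.7 kg (batch 355.6 − LOI 7.913).
Composition: Al2O3 9.338%, Na2O 3.407%, SiO2 87.26%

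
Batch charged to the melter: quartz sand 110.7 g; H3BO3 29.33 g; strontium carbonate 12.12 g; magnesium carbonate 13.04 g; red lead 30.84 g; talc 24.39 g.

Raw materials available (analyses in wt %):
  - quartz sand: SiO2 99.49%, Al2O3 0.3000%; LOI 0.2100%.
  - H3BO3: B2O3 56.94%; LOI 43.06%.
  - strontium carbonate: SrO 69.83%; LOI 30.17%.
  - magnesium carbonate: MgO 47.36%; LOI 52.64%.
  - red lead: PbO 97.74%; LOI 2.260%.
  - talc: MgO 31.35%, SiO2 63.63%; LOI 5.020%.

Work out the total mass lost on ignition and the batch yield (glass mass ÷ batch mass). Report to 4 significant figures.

LOI loss = 25.30 g; glass = 195.1 g; yield = 88.52%

Every computation holds exact precision all the way through; values along the way are displayed, rounded to 4 significant figures, in the printout; each reported result takes just one rounding. Derived quantities, which include the totals, yield, six oxide percentages, ignition loss, glass mass, are carried at full float precision, as given in the question or the answer, from the weighed amounts per 195.1 g of glass.
LOI of each material in turn:
  quartz sand: 110.7 × 0.002100 = 0.2325 g
  H3BO3: 29.33 × 0.4306 = 12.63 g
  strontium carbonate: 12.12 × 0.3017 = 3.657 g
  magnesium carbonate: 13.04 × 0.5264 = 6.864 g
  red lead: 30.84 × 0.02260 = 0.6970 g
  talc: 24.39 × 0.05020 = 1.224 g
Total LOI = 25.30 g
Glass = batch − LOI = 220.4 − 25.30 = 195.1 g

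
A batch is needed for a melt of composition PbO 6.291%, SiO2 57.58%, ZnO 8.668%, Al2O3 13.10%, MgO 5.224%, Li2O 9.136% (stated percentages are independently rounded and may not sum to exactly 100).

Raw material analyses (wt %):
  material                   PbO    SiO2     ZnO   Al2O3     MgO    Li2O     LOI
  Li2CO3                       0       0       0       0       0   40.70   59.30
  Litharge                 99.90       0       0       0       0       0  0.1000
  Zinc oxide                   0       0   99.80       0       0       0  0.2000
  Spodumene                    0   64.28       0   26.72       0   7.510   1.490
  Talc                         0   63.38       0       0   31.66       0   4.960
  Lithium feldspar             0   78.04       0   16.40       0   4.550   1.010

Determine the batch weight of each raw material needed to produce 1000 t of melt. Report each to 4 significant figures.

Batch per 1000 t melt:
  Li2CO3: 134.6 t
  Litharge: 62.97 t
  Zinc oxide: 86.85 t
  Spodumene: 242.0 t
  Talc: 165.0 t
  Lithium feldspar: 404.5 t
Total batch = 1096 t; LOI loss = 95.93 t; yield = 91.25%

Working values are printed (rounded to 4 significant digits) on the page; each numeric step keeps full precision through the solve — a single rounding completes each reported figure — derived quantities (net glass mass, totals, the yield, the six compositions, ignition loss) are rebuilt from the weighed amounts per 1000 t of glass at full precision, exactly as shown in problem or answer.
Per-oxide target masses for 1000 t melt:
  PbO: 6.291% × 1000 = 62.91 t
  SiO2: 57.58% × 1000 = 575.8 t
  ZnO: 8.668% × 1000 = 86.68 t
  Al2O3: 13.10% × 1000 = 131.0 t
  MgO: 5.224% × 1000 = 52.24 t
  Li2O: 9.136% × 1000 = 91.36 t
Balance tally, oxide-wise, on the weights just shown, on the stated basis (sum by sum, the targets are met up to rounding of the answer):
  PbO: 62.97·0.9990 = 62.91 t (target 62.91 t)
  SiO2: 242.0·0.6428 + 165.0·0.6338 + 404.5·0.7804 = 575.8 t (target 575.8 t)
  ZnO: 86.85·0.9980 = 86.68 t (target 86.68 t)
  Al2O3: 242.0·0.2672 + 404.5·0.1640 = 131.0 t (target 131.0 t)
  MgO: 165.0·0.3166 = 52.24 t (target 52.24 t)
  Li2O: 134.6·0.4070 + 242.0·0.07510 + 404.5·0.04550 = 91.36 t (target 91.36 t)
Glass mass check: batch Σ − ignition loss = 1000 t (summing oxide targets gives 1000 t; stated basis 1000 t — deltas are rounding alone).
Total batch = Σ batch = 1096 t; Σ batch·LOI gives LOI loss = 95.93 t; yield = glass ÷ total batch = 91.25%.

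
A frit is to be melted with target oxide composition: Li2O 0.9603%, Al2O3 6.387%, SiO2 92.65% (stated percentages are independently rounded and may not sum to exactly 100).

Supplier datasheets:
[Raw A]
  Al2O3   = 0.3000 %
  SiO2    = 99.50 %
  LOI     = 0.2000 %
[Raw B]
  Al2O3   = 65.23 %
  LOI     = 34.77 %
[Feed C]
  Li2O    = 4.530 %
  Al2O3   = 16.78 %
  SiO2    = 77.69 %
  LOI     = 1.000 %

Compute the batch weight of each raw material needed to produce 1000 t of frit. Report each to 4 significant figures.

The working math holds full precision end to end; the intermediate values are printed, with 4-significant-figure rounding, between the steps — every reported value is rounded just once. Derived quantities (the totals, the yield, glass mass, LOI, three oxide percentages) are computed from the batch weights for 1000 t of glass at full precision precisely as stated by the question or the answer.
Oxide mass targets, per 1000 t frit:
  Li2O: 0.9603% × 1000 = 9.603 t
  Al2O3: 6.387% × 1000 = 63.87 t
  SiO2: 92.65% × 1000 = 926.5 t
Checking each oxide sum from the weights as reported, under the basis named above (sums match the target masses modulo rounding of the values):
  Li2O: 212.0·0.04530 = 9.604 t (target 9.603 t)
  Al2O3: 765.6·0.003000 + 39.86·0.6523 + 212.0·0.1678 = 63.87 t (target 63.87 t)
  SiO2: 765.6·0.9950 + 212.0·0.7769 = 926.5 t (target 926.5 t)
Glass-mass closure: net batch after ignition = 999.9 t (the Σ of target masses is 1000 t; with the basis standing at 1000 t — a pure rounding effect).
Batch total: Σ batch = 1017 t; LOI loss = Σ batch·LOI = 17.51 t; yield = glass ÷ total batch = 98.28%.

Batch per 1000 t frit:
  Raw A: 765.6 t
  Raw B: 39.86 t
  Feed C: 212.0 t
Total batch = 1017 t; LOI loss = 17.51 t; yield = 98.28%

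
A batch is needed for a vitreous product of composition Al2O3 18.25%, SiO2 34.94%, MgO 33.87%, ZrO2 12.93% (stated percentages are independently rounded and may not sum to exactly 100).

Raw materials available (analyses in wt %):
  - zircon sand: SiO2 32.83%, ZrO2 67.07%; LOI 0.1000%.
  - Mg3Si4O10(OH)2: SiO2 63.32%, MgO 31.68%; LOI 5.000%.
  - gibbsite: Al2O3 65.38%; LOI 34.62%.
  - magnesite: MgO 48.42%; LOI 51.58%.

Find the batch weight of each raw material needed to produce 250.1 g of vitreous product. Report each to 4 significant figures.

Batch per 250.1 g vitreous product:
  zircon sand: 48.22 g
  Mg3Si4O10(OH)2: 113.0 g
  gibbsite: 69.81 g
  magnesite: 101.0 g
Total batch = 332.0 g; LOI loss = 81.96 g; yield = 75.31%

All arithmetic keeps exact precision at every stage — mid-chain values are shown with 4-significant-digit rounding in the printout — each reported value undergoes a single rounding; the derived quantities are computed from the batch weights on 250.1 g of glass at exact precision (the four compositions, totals, yield, net glass mass, ignition loss), as given in the problem or the answer.
The oxide mass targets at 250.1 g vitreous product:
  Al2O3: 18.25% × 250.1 = 45.64 g
  SiO2: 34.94% × 250.1 = 87.38 g
  MgO: 33.87% × 250.1 = 84.71 g
  ZrO2: 12.93% × 250.1 = 32.34 g
Per-oxide balance check working from each reported weight, on the stated basis (oxide sums agree with the targets net of answer rounding effects):
  Al2O3: 69.81·0.6538 = 45.64 g (target 45.64 g)
  SiO2: 48.22·0.3283 + 113.0·0.6332 = 87.38 g (target 87.38 g)
  MgO: 113.0·0.3168 + 101.0·0.4842 = 84.70 g (target 84.71 g)
  ZrO2: 48.22·0.6707 = 32.34 g (target 32.34 g)
Mass balance on the glass: batch Σ − ignition loss = 250.1 g (the targets, summed, come to 250.1 g; the stated basis being 250.1 g — deltas are rounding alone).
Whole-batch sum: Σ batch = 332.0 g; Σ batch·LOI gives LOI loss = 81.96 g; glass ÷ batch gives a yield of 75.31%.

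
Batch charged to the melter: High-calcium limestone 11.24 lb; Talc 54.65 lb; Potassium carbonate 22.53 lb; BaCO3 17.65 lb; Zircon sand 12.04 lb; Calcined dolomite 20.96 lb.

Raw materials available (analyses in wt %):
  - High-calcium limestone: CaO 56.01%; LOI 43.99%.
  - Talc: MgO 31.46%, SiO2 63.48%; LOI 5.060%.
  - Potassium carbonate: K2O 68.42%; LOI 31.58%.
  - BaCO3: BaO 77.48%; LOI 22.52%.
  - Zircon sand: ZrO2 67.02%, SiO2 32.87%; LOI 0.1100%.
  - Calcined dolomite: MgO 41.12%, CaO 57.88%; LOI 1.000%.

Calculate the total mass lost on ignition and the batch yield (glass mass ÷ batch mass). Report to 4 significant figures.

LOI loss = 19.02 lb; glass = 120.0 lb; yield = 86.32%

Intermediates appear rounded to 4 significant digits; full float precision is carried throughout. Every reported result includes exactly one rounding — derived quantities, including glass mass, totals, the six compositions, ignition loss, yield, are carried using the weight values for 120.0 lb of glass in full precision, as they appear in the problem or answer text.
Each material's LOI contribution:
  High-calcium limestone: 11.24 × 0.4399 = 4.944 lb
  Talc: 54.65 × 0.05060 = 2.765 lb
  Potassium carbonate: 22.53 × 0.3158 = 7.115 lb
  BaCO3: 17.65 × 0.2252 = 3.975 lb
  Zircon sand: 12.04 × 0.001100 = 0.01324 lb
  Calcined dolomite: 20.96 × 0.01000 = 0.2096 lb
Total LOI = 19.02 lb
Glass = batch − LOI = 139.1 − 19.02 = 120.0 lb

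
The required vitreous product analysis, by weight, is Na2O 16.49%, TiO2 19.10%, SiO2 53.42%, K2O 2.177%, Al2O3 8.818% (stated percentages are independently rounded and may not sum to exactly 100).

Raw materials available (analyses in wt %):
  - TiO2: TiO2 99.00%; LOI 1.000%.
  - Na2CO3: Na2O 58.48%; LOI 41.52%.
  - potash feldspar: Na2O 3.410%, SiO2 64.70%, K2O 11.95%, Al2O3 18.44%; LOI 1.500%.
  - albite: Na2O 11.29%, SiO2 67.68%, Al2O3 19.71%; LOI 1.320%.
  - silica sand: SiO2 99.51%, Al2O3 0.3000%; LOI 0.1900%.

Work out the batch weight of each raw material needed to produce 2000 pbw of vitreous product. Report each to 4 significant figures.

Batch per 2000 pbw vitreous product:
  TiO2: 385.9 pbw
  Na2CO3: 437.1 pbw
  potash feldspar: 364.4 pbw
  albite: 546.8 pbw
  silica sand: 464.9 pbw
Total batch = 2199 pbw; LOI loss = 198.9 pbw; yield = 90.95%

All internal work runs at exact precision at every stage; working values appear rounded off to 4 significant digits across the worked steps; every reported number takes a single rounding. The derived quantities are recomputed starting from the weights at 2000 pbw of glass in full float precision (the totals, net glass mass, LOI, five oxide percentages, the yield) as set out in the problem or answer text.
Target oxide masses per 2000 pbw vitreous product:
  Na2O: 16.49% × 2000 = 329.8 pbw
  TiO2: 19.10% × 2000 = 382.0 pbw
  SiO2: 53.42% × 2000 = 1068 pbw
  K2O: 2.177% × 2000 = 43.54 pbw
  Al2O3: 8.818% × 2000 = 176.4 pbw
Per-oxide balance check with the batch weights as given, on the stated basis (each sum matches its target mass within answer rounding):
  Na2O: 437.1·0.5848 + 364.4·0.03410 + 546.8·0.1129 = 329.8 pbw (target 329.8 pbw)
  TiO2: 385.9·0.9900 = 382.0 pbw (target 382.0 pbw)
  SiO2: 364.4·0.6470 + 546.8·0.6768 + 464.9·0.9951 = 1068 pbw (target 1068 pbw)
  K2O: 364.4·0.1195 = 43.55 pbw (target 43.54 pbw)
  Al2O3: 364.4·0.1844 + 546.8·0.1971 + 464.9·0.003000 = 176.4 pbw (target 176.4 pbw)
Consistency of the glass mass: total batch − LOI = 2000 pbw (targets for the oxides total 2000 pbw; against the stated basis, 2000 pbw — a pure rounding effect).
Batch grand total — Σ batch = 2199 pbw; ignition loss, Σ(batch × LOI) = 198.9 pbw; yield, glass over the total, = 90.95%.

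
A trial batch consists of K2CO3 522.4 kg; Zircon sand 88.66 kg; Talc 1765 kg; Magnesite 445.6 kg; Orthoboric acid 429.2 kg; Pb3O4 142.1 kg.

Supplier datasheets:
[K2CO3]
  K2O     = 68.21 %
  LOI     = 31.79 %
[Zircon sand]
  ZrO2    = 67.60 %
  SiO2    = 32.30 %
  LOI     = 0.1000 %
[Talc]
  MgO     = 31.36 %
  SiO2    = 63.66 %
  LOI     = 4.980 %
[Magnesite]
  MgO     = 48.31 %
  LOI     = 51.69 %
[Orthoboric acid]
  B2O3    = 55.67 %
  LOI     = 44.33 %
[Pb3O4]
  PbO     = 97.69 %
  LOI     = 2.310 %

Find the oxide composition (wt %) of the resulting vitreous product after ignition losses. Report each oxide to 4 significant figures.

Mid-chain values are printed rounded off to 4 significant digits as written. The working math holds full precision at all times — every reported figure is rounded just once — derived quantities are rebuilt from the batch weights at 2715 kg of glass at full precision (six oxide percentages, LOI, the totals, yield, net glass mass) precisely as stated by the question or the answer.
Per-oxide mass from batch:
  MgO: 1765·0.3136 + 445.6·0.4831 = 768.8 kg
  B2O3: 429.2·0.5567 = 238.9 kg
  ZrO2: 88.66·0.6760 = 59.93 kg
  SiO2: 88.66·0.3230 + 1765·0.6366 = 1152 kg
  K2O: 522.4·0.6821 = 356.3 kg
  PbO: 142.1·0.9769 = 138.8 kg
LOI: 522.4·0.3179 + 88.66·0.001000 + 1765·0.04980 + 445.6·0.5169 + 429.2·0.4433 + 142.1·0.02310 = 677.9 kg
batch − LOI leaves glass = 3393 − 677.9 = 2715 kg (equal to the oxide-mass sum)
oxide / glass × 100 gives the wt %

Glass mass = 2715 kg (batch 3393 − LOI 677.9).
Composition: MgO 28.32%, B2O3 8.800%, ZrO2 2.207%, SiO2 42.44%, K2O 13.12%, PbO 5.113%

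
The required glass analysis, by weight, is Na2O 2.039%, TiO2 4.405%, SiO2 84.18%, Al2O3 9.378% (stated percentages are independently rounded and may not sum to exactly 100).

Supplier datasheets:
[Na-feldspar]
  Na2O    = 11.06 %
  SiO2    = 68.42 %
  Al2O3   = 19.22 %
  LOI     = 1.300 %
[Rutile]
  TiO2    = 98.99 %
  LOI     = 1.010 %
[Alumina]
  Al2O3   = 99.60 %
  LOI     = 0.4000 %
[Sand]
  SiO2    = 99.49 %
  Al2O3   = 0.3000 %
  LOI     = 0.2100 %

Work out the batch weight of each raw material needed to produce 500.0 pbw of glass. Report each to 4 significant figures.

The intermediate values are printed, rounded to 4 significant figures, on the page. All internal work runs at full precision at every stage — each reported figure undergoes a single rounding — derived quantities are recomputed starting from the weights at 500.0 pbw of glass at exact precision (ignition loss, glass mass, totals, yield, the four compositions), precisely as stated by question or answer.
Per-oxide target masses for 500.0 pbw glass:
  Na2O: 2.039% × 500.0 = 10.20 pbw
  TiO2: 4.405% × 500.0 = 22.02 pbw
  SiO2: 84.18% × 500.0 = 420.9 pbw
  Al2O3: 9.378% × 500.0 = 46.89 pbw
A balance pass over the oxides, with the batch weights as given, relative to the basis at hand (sums match the target masses inside rounding margins):
  Na2O: 92.18·0.1106 = 10.20 pbw (target 10.20 pbw)
  TiO2: 22.25·0.9899 = 22.03 pbw (target 22.02 pbw)
  SiO2: 92.18·0.6842 + 359.7·0.9949 = 420.9 pbw (target 420.9 pbw)
  Al2O3: 92.18·0.1922 + 28.21·0.9960 + 359.7·0.003000 = 46.89 pbw (target 46.89 pbw)
Glass-mass sanity pass: whole batch net of LOI = 500.0 pbw (targets for the oxides total 500.0 pbw; stated basis 500.0 pbw — differing by rounding only).
Whole-batch sum: Σ batch = 502.3 pbw; the LOI term Σ batch·LOI equals 2.291 pbw; glass ÷ batch gives a yield of 99.54%.

Batch per 500.0 pbw glass:
  Na-feldspar: 92.18 pbw
  Rutile: 22.25 pbw
  Alumina: 28.21 pbw
  Sand: 359.7 pbw
Total batch = 502.3 pbw; LOI loss = 2.291 pbw; yield = 99.54%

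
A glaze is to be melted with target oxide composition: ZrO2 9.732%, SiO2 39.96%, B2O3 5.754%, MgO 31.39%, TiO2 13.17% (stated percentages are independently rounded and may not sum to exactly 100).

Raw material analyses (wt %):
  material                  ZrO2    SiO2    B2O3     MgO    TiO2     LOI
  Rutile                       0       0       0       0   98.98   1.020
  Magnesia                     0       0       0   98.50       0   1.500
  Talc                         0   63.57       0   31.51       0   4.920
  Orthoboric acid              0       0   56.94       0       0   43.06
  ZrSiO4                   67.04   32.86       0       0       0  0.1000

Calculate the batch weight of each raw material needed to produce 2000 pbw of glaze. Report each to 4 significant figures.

In-progress results are displayed (rounded to four significant digits) at each printed step. Full float precision is carried in every operation; exactly one rounding lands on each reported number. The derived quantities are recomputed from the weighed amounts at 2000 pbw of glass in exact precision (ignition loss, yield, the totals, net glass mass, the five compositions) exactly as shown in the question or the answer.
Per-oxide target masses for 2000 pbw glaze:
  ZrO2: 9.732% × 2000 = 194.6 pbw
  SiO2: 39.96% × 2000 = 799.2 pbw
  B2O3: 5.754% × 2000 = 115.1 pbw
  MgO: 31.39% × 2000 = 627.8 pbw
  TiO2: 13.17% × 2000 = 263.4 pbw
Mass-balance tally per oxide per the reported batch figures, under the basis named above (every target is met by its sum exact up to rounding of places):
  ZrO2: 290.3·0.6704 = 194.6 pbw (target 194.6 pbw)
  SiO2: 1107·0.6357 + 290.3·0.3286 = 799.1 pbw (target 799.2 pbw)
  B2O3: 202.1·0.5694 = 115.1 pbw (target 115.1 pbw)
  MgO: 283.2·0.9850 + 1107·0.3151 = 627.8 pbw (target 627.8 pbw)
  TiO2: 266.1·0.9898 = 263.4 pbw (target 263.4 pbw)
Consistency of the glass mass: batch Σ − ignition loss = 2000 pbw (the Σ of target masses is 2000 pbw; basis as stated: 2000 pbw — a pure rounding effect).
Batch grand total — Σ batch = 2149 pbw; LOI removed, Σ of batch·LOI: 148.7 pbw; the yield ratio, glass ÷ batch: 93.08%.

Batch per 2000 pbw glaze:
  Rutile: 266.1 pbw
  Magnesia: 283.2 pbw
  Talc: 1107 pbw
  Orthoboric acid: 202.1 pbw
  ZrSiO4: 290.3 pbw
Total batch = 2149 pbw; LOI loss = 148.7 pbw; yield = 93.08%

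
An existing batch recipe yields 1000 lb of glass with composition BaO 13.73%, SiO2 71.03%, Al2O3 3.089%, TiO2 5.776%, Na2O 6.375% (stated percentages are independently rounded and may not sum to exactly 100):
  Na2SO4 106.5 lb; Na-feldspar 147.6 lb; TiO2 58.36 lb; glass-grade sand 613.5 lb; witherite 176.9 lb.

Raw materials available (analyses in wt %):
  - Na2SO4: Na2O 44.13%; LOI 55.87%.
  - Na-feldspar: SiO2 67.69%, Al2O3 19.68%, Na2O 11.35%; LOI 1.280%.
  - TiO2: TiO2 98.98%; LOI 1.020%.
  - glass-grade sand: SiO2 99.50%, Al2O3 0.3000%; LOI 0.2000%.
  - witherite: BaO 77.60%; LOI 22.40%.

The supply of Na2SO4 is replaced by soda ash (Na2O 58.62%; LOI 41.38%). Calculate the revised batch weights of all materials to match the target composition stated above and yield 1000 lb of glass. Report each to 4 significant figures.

Revised batch per 1000 lb glass:
  soda ash: 80.17 lb
  Na-feldspar: 147.6 lb
  TiO2: 58.36 lb
  glass-grade sand: 613.5 lb
  witherite: 176.9 lb
Total batch = 1077 lb; LOI loss = 76.51 lb

Every computation runs at exact precision in every operation; working values are printed rounded to 4 significant digits as written; each reported figure takes a single rounding. The derived quantities, including LOI, glass mass, the five compositions, yield, the totals, are carried from the batch weights per 1000 lb of glass in full float precision as written in the question or the answer.
Oxide mass targets, per 1000 lb glass:
  BaO: 13.73% × 1000 = 137.3 lb
  SiO2: 71.03% × 1000 = 710.3 lb
  Al2O3: 3.089% × 1000 = 30.89 lb
  TiO2: 5.776% × 1000 = 57.76 lb
  Na2O: 6.375% × 1000 = 63.75 lb
Verifying the oxide balance with the batch weights as given, at the basis given (oxide sums agree with the targets within answer rounding):
  BaO: 176.9·0.7760 = 137.3 lb (target 137.3 lb)
  SiO2: 147.6·0.6769 + 613.5·0.9950 = 710.3 lb (target 710.3 lb)
  Al2O3: 147.6·0.1968 + 613.5·0.003000 = 30.89 lb (target 30.89 lb)
  TiO2: 58.36·0.9898 = 57.76 lb (target 57.76 lb)
  Na2O: 80.17·0.5862 + 147.6·0.1135 = 63.75 lb (target 63.75 lb)
The glass-mass cross-check: total charge less LOI = 1000 lb (summing oxide targets gives 1000 lb; with the basis standing at 1000 lb — a pure rounding effect).
Total batch = Σ batch = 1077 lb; loss to ignition Σ batch·LOI = 76.51 lb; as yield: glass ÷ batch → 92.89%.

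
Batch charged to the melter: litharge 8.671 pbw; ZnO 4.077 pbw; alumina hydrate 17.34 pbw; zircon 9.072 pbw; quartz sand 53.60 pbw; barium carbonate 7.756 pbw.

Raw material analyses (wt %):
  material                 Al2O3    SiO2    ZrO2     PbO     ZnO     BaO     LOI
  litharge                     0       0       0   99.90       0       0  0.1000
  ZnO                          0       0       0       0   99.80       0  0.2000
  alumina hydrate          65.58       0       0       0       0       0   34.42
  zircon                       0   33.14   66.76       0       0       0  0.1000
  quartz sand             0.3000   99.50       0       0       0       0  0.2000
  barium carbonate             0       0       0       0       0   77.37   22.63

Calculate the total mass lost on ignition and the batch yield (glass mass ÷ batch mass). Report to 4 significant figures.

The working math keeps full precision through every step; working values appear rounded to 4 significant figures within the worked lines; every reported result is rounded just once — all derived quantities, including the totals, ignition loss, the six compositions, glass mass, yield, are recomputed starting from the weights per 92.66 pbw of glass at exact precision, as written in the question or the answer.
Loss on ignition, line by line:
  litharge: 8.671 × 0.001000 = 0.008671 pbw
  ZnO: 4.077 × 0.002000 = 0.008154 pbw
  alumina hydrate: 17.34 × 0.3442 = 5.968 pbw
  zircon: 9.072 × 0.001000 = 0.009072 pbw
  quartz sand: 53.60 × 0.002000 = 0.1072 pbw
  barium carbonate: 7.756 × 0.2263 = 1.755 pbw
Total LOI = 7.857 pbw
Glass = batch − LOI = 100.5 − 7.857 = 92.66 pbw

LOI loss = 7.857 pbw; glass = 92.66 pbw; yield = 92.18%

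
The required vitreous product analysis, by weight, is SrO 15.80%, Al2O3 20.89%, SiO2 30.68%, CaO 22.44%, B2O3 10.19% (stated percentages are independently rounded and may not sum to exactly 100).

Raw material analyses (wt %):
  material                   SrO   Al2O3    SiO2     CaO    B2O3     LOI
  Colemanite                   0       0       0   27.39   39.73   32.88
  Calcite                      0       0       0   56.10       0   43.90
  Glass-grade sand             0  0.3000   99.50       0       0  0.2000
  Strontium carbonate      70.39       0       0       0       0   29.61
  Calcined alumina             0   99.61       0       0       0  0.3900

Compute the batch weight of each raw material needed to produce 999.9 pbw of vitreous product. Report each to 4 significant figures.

Working values are displayed (rounded to 4 significant digits) as written. Each numeric step carries full float precision from first step to last. A single rounding produces every reported number; derived quantities are recomputed in exact precision (five oxide percentages, yield, ignition loss, the totals, glass mass) using the weight values at 999.9 pbw of glass, as given in the problem or answer text.
Per-oxide target masses for 999.9 pbw vitreous product:
  SrO: 15.80% × 999.9 = 158.0 pbw
  Al2O3: 20.89% × 999.9 = 208.9 pbw
  SiO2: 30.68% × 999.9 = 306.8 pbw
  CaO: 22.44% × 999.9 = 224.4 pbw
  B2O3: 10.19% × 999.9 = 101.9 pbw
Verifying the oxide balance applying the batch weights above, per the basis as stated (target by target, the sums agree given rounding of the digits):
  SrO: 224.4·0.7039 = 158.0 pbw (target 158.0 pbw)
  Al2O3: 308.3·0.003000 + 208.8·0.9961 = 208.9 pbw (target 208.9 pbw)
  SiO2: 308.3·0.9950 = 306.8 pbw (target 306.8 pbw)
  CaO: 256.5·0.2739 + 274.7·0.5610 = 224.4 pbw (target 224.4 pbw)
  B2O3: 256.5·0.3973 = 101.9 pbw (target 101.9 pbw)
Glass-mass closure: Σ batch − LOI loss = 999.9 pbw (per-oxide target masses sum to 999.9 pbw; against the stated basis, 999.9 pbw — a pure rounding effect).
Batch total: Σ batch = 1273 pbw; loss to ignition Σ batch·LOI = 272.8 pbw; yield = glass ÷ total batch = 78.56%.

Batch per 999.9 pbw vitreous product:
  Colemanite: 256.5 pbw
  Calcite: 274.7 pbw
  Glass-grade sand: 308.3 pbw
  Strontium carbonate: 224.4 pbw
  Calcined alumina: 208.8 pbw
Total batch = 1273 pbw; LOI loss = 272.8 pbw; yield = 78.56%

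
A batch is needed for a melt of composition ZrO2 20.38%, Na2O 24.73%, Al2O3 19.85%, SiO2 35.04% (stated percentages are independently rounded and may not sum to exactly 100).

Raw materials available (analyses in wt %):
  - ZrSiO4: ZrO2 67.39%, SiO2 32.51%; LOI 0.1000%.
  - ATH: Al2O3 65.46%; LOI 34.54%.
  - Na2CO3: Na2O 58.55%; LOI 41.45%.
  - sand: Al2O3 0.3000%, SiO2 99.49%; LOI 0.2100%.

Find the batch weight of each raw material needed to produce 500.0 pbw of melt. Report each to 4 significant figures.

Every computation holds full precision from first step to last. Rounding to four significant digits extends to each intermediate as displayed. Each reported number undergoes a single rounding. All derived quantities are rebuilt at exact precision (the totals, the yield, the four compositions, glass mass, ignition loss) using the weight values for 500.0 pbw of glass as they appear in the question or the answer.
Oxide-by-oxide targets in 500.0 pbw melt:
  ZrO2: 20.38% × 500.0 = 101.9 pbw
  Na2O: 24.73% × 500.0 = 123.6 pbw
  Al2O3: 19.85% × 500.0 = 99.25 pbw
  SiO2: 35.04% × 500.0 = 175.2 pbw
Verifying the oxide balance per the reported batch figures, at the basis given (every target is met by its sum modulo rounding of the values):
  ZrO2: 151.2·0.6739 = 101.9 pbw (target 101.9 pbw)
  Na2O: 211.2·0.5855 = 123.7 pbw (target 123.6 pbw)
  Al2O3: 151.0·0.6546 + 126.7·0.003000 = 99.22 pbw (target 99.25 pbw)
  SiO2: 151.2·0.3251 + 126.7·0.9949 = 175.2 pbw (target 175.2 pbw)
Glass-mass closure: total batch − LOI = 500.0 pbw (the targets, summed, come to 500.0 pbw; the stated basis being 500.0 pbw — a pure rounding effect).
Batch total: Σ batch = 640.1 pbw; ignition loss, Σ(batch × LOI) = 140.1 pbw; the yield ratio, glass ÷ batch: 78.11%.

Batch per 500.0 pbw melt:
  ZrSiO4: 151.2 pbw
  ATH: 151.0 pbw
  Na2CO3: 211.2 pbw
  sand: 126.7 pbw
Total batch = 640.1 pbw; LOI loss = 140.1 pbw; yield = 78.11%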